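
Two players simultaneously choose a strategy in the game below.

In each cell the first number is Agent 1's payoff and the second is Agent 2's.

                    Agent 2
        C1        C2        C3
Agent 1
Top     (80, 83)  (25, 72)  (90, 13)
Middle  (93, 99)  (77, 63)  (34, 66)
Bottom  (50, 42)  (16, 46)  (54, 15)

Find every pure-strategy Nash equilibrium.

Agent 1 against C1: payoffs 80, 93, 50 → best response Middle.
Agent 1 against C2: payoffs 25, 77, 16 → best response Middle.
Agent 1 against C3: payoffs 90, 34, 54 → best response Top.
Agent 2 against Top: payoffs 83, 72, 13 → best response C1.
Agent 2 against Middle: payoffs 99, 63, 66 → best response C1.
Agent 2 against Bottom: payoffs 42, 46, 15 → best response C2.
Mutual best responses: (Middle, C1).

(Middle, C1)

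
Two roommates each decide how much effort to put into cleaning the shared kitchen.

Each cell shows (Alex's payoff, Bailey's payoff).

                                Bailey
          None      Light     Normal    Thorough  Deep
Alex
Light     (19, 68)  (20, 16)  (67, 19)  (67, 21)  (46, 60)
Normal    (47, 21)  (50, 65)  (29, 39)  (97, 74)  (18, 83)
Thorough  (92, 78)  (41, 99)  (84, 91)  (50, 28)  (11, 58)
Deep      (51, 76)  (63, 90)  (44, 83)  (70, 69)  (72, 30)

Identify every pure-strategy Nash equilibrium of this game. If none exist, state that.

(Light, None): Alex can switch to Normal (19 → 47). Not NE.
(Light, Light): Alex can switch to Normal (20 → 50). Not NE.
(Light, Normal): Alex can switch to Thorough (67 → 84). Not NE.
(Light, Thorough): Alex can switch to Normal (67 → 97). Not NE.
(Light, Deep): Alex can switch to Deep (46 → 72). Not NE.
(Normal, None): Alex can switch to Thorough (47 → 92). Not NE.
(Normal, Light): Alex can switch to Deep (50 → 63). Not NE.
(Normal, Normal): Alex can switch to Light (29 → 67). Not NE.
(Deep, Light): Alex gets 63, best alternative 50; Bailey gets 90, best alternative 83. No profitable deviation — NE.
(The remaining 11 profiles each have a profitable deviation by the same check.)

(Deep, Light)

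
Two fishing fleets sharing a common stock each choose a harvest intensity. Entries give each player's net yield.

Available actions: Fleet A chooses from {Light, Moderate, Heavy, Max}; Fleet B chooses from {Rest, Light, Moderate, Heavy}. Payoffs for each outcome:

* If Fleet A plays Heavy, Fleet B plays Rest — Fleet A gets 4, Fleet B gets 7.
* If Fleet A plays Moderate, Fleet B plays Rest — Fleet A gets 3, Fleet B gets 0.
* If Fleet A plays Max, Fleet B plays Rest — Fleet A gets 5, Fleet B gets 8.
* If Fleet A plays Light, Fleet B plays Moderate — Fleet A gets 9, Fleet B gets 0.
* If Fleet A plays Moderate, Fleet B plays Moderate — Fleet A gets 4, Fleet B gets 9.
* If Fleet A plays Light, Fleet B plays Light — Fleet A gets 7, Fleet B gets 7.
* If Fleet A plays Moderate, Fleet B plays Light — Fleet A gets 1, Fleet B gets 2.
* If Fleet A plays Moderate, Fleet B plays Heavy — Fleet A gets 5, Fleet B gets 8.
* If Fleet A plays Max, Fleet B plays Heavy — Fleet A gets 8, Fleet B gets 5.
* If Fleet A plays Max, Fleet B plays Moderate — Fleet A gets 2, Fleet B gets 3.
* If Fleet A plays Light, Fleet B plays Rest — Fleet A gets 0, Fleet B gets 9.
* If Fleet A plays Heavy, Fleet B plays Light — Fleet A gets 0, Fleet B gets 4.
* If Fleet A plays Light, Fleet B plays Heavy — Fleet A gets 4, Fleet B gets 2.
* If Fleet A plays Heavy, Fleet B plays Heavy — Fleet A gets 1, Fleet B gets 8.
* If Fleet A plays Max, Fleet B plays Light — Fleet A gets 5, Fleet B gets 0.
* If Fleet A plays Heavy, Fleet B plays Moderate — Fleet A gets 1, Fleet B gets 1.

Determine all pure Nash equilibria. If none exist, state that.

(Max, Rest)

Check each profile: it is a Nash equilibrium iff no player can strictly gain by switching unilaterally.
(Light, Rest): Fleet A can switch to Moderate (0 → 3). Not NE.
(Light, Light): Fleet B can switch to Rest (7 → 9). Not NE.
(Light, Moderate): Fleet B can switch to Rest (0 → 9). Not NE.
(Light, Heavy): Fleet A can switch to Moderate (4 → 5). Not NE.
(Moderate, Rest): Fleet A can switch to Heavy (3 → 4). Not NE.
(Moderate, Light): Fleet A can switch to Light (1 → 7). Not NE.
(Moderate, Moderate): Fleet A can switch to Light (4 → 9). Not NE.
(Moderate, Heavy): Fleet A can switch to Max (5 → 8). Not NE.
(Heavy, Rest): Fleet A can switch to Max (4 → 5). Not NE.
(Heavy, Light): Fleet A can switch to Light (0 → 7). Not NE.
(Heavy, Moderate): Fleet A can switch to Light (1 → 9). Not NE.
(Heavy, Heavy): Fleet A can switch to Light (1 → 4). Not NE.
(Max, Rest): Fleet A gets 5, best alternative 4; Fleet B gets 8, best alternative 5. No profitable deviation — NE.
(The remaining 3 profiles each have a profitable deviation by the same check.)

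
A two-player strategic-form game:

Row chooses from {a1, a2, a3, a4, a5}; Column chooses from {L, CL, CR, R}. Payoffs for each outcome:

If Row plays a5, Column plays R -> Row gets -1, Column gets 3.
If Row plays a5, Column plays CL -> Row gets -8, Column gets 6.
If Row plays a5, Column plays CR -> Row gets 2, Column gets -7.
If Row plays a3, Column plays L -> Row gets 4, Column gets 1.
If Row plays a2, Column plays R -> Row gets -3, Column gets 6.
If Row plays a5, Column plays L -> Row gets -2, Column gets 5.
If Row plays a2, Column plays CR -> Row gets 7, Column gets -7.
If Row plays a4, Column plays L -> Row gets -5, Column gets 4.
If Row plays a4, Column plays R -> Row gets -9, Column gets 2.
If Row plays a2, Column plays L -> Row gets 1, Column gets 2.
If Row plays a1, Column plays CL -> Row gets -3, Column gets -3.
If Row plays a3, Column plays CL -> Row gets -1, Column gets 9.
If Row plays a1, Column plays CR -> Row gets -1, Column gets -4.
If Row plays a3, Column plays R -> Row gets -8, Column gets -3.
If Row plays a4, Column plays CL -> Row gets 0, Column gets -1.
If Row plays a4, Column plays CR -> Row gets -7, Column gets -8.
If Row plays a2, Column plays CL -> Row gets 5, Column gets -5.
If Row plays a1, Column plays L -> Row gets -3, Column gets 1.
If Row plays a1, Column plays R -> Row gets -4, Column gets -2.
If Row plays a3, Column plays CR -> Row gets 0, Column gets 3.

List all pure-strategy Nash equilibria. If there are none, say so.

There is no pure-strategy Nash equilibrium.

Row against L: payoffs -3, 1, 4, -5, -2 → best response a3.
Row against CL: payoffs -3, 5, -1, 0, -8 → best response a2.
Row against CR: payoffs -1, 7, 0, -7, 2 → best response a2.
Row against R: payoffs -4, -3, -8, -9, -1 → best response a5.
Column against a1: payoffs 1, -3, -4, -2 → best response L.
Column against a2: payoffs 2, -5, -7, 6 → best response R.
Column against a3: payoffs 1, 9, 3, -3 → best response CL.
Column against a4: payoffs 4, -1, -8, 2 → best response L.
Column against a5: payoffs 5, 6, -7, 3 → best response CL.
No profile is a mutual best response for all players.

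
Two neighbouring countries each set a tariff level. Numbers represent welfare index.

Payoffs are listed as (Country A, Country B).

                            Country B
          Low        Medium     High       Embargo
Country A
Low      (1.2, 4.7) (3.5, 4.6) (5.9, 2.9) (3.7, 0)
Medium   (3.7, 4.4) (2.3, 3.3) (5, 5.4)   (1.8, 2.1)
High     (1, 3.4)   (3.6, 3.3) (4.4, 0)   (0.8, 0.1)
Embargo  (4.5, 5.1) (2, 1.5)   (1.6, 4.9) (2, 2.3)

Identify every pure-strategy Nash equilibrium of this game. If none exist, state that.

The unique pure-strategy Nash equilibrium is (Embargo, Low).

Country A against Low: payoffs 1.2, 3.7, 1, 4.5 → best response Embargo.
Country A against Medium: payoffs 3.5, 2.3, 3.6, 2 → best response High.
Country A against High: payoffs 5.9, 5, 4.4, 1.6 → best response Low.
Country A against Embargo: payoffs 3.7, 1.8, 0.8, 2 → best response Low.
Country B against Low: payoffs 4.7, 4.6, 2.9, 0 → best response Low.
Country B against Medium: payoffs 4.4, 3.3, 5.4, 2.1 → best response High.
Country B against High: payoffs 3.4, 3.3, 0, 0.1 → best response Low.
Country B against Embargo: payoffs 5.1, 1.5, 4.9, 2.3 → best response Low.
Mutual best responses: (Embargo, Low).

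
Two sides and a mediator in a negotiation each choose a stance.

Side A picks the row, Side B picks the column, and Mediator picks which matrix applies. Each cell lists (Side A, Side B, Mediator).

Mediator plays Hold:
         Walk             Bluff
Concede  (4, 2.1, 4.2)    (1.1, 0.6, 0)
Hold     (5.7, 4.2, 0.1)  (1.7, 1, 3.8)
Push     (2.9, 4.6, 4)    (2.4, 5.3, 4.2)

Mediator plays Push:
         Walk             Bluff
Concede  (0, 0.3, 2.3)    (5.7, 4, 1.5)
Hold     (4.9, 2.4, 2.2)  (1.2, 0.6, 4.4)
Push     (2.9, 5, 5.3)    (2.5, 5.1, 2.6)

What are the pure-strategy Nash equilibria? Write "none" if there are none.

(Concede, Bluff, Push); (Hold, Walk, Push); (Push, Bluff, Hold)

For each strategy profile, look for a profitable unilateral deviation.
(Concede, Walk, Hold): Side A can switch to Hold (4 → 5.7). Not NE.
(Concede, Walk, Push): Side A can switch to Hold (0 → 4.9). Not NE.
(Concede, Bluff, Hold): Side A can switch to Hold (1.1 → 1.7). Not NE.
(Concede, Bluff, Push): Side A gets 5.7, best alternative 2.5; Side B gets 4, best alternative 0.3; Mediator gets 1.5, best alternative 0. No profitable deviation — NE.
(Hold, Walk, Hold): Mediator can switch to Push (0.1 → 2.2). Not NE.
(Hold, Walk, Push): Side A gets 4.9, best alternative 2.9; Side B gets 2.4, best alternative 0.6; Mediator gets 2.2, best alternative 0.1. No profitable deviation — NE.
(Hold, Bluff, Hold): Side A can switch to Push (1.7 → 2.4). Not NE.
(Hold, Bluff, Push): Side A can switch to Concede (1.2 → 5.7). Not NE.
(Push, Walk, Hold): Side A can switch to Concede (2.9 → 4). Not NE.
(Push, Walk, Push): Side A can switch to Hold (2.9 → 4.9). Not NE.
(Push, Bluff, Hold): Side A gets 2.4, best alternative 1.7; Side B gets 5.3, best alternative 4.6; Mediator gets 4.2, best alternative 2.6. No profitable deviation — NE.
(Push, Bluff, Push): Side A can switch to Concede (2.5 → 5.7). Not NE.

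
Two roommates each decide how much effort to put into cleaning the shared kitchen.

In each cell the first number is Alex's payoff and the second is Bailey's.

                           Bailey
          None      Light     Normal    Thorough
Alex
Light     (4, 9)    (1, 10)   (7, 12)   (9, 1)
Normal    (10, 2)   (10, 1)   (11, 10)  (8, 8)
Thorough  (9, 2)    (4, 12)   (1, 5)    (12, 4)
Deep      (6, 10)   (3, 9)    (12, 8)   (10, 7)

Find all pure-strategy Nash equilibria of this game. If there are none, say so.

There is no pure-strategy Nash equilibrium.

Alex against None: payoffs 4, 10, 9, 6 → best response Normal.
Alex against Light: payoffs 1, 10, 4, 3 → best response Normal.
Alex against Normal: payoffs 7, 11, 1, 12 → best response Deep.
Alex against Thorough: payoffs 9, 8, 12, 10 → best response Thorough.
Bailey against Light: payoffs 9, 10, 12, 1 → best response Normal.
Bailey against Normal: payoffs 2, 1, 10, 8 → best response Normal.
Bailey against Thorough: payoffs 2, 12, 5, 4 → best response Light.
Bailey against Deep: payoffs 10, 9, 8, 7 → best response None.
No profile is a mutual best response for all players.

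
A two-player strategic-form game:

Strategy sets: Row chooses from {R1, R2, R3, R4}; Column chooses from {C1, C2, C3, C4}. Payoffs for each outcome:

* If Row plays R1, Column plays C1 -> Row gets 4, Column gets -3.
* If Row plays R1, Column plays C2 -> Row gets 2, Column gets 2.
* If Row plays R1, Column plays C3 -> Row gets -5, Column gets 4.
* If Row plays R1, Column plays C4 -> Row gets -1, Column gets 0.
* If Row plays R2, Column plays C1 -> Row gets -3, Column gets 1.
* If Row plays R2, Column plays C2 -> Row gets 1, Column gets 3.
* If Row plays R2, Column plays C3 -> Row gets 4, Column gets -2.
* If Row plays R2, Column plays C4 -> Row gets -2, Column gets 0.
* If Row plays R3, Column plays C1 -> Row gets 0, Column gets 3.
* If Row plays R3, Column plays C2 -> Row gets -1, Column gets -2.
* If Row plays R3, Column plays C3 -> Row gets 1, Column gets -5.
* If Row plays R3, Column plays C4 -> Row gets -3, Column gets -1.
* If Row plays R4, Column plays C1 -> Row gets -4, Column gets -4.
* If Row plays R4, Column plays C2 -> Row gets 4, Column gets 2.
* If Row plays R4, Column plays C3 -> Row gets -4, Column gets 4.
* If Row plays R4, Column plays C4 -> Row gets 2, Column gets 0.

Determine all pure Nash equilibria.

(R1, C1): Column can switch to C2 (-3 → 2). Not NE.
(R1, C2): Row can switch to R4 (2 → 4). Not NE.
(R1, C3): Row can switch to R2 (-5 → 4). Not NE.
(R1, C4): Row can switch to R4 (-1 → 2). Not NE.
(R2, C1): Row can switch to R1 (-3 → 4). Not NE.
(R2, C2): Row can switch to R1 (1 → 2). Not NE.
(R2, C3): Column can switch to C1 (-2 → 1). Not NE.
(R2, C4): Row can switch to R1 (-2 → -1). Not NE.
(R3, C1): Row can switch to R1 (0 → 4). Not NE.
(R3, C2): Row can switch to R1 (-1 → 2). Not NE.
(R3, C3): Row can switch to R2 (1 → 4). Not NE.
(R3, C4): Row can switch to R1 (-3 → -1). Not NE.
(The remaining 4 profiles each have a profitable deviation by the same check.)

There is no pure-strategy Nash equilibrium.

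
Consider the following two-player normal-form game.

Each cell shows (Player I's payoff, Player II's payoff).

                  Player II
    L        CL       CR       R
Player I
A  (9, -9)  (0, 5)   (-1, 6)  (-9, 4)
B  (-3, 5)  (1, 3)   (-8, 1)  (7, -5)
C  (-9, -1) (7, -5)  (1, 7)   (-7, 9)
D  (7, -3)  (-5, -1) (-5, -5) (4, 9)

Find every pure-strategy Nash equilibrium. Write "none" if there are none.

There is no pure-strategy Nash equilibrium.

(A, L): Player II can switch to CL (-9 → 5). Not NE.
(A, CL): Player I can switch to B (0 → 1). Not NE.
(A, CR): Player I can switch to C (-1 → 1). Not NE.
(A, R): Player I can switch to B (-9 → 7). Not NE.
(B, L): Player I can switch to A (-3 → 9). Not NE.
(B, CL): Player I can switch to C (1 → 7). Not NE.
(B, CR): Player I can switch to A (-8 → -1). Not NE.
(B, R): Player II can switch to L (-5 → 5). Not NE.
(The remaining 8 profiles each have a profitable deviation by the same check.)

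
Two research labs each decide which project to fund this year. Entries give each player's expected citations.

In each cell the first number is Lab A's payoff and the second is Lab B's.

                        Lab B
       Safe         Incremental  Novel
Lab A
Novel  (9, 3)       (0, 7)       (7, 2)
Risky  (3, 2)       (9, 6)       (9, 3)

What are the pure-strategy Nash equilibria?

(Novel, Safe): Lab B can switch to Incremental (3 → 7). Not NE.
(Novel, Incremental): Lab A can switch to Risky (0 → 9). Not NE.
(Novel, Novel): Lab A can switch to Risky (7 → 9). Not NE.
(Risky, Safe): Lab A can switch to Novel (3 → 9). Not NE.
(Risky, Incremental): Lab A gets 9, best alternative 0; Lab B gets 6, best alternative 3. No profitable deviation — NE.
(Risky, Novel): Lab B can switch to Incremental (3 → 6). Not NE.

(Risky, Incremental)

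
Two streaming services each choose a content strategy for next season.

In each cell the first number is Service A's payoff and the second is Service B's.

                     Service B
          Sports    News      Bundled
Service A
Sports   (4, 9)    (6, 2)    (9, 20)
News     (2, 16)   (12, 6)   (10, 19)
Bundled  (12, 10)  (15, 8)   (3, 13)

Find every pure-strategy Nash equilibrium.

Pure NE: (News, Bundled)

Mark each player's best response to every combination of opponents' strategies; a profile where every player is best-responding is a pure Nash equilibrium.
Service A against Sports: payoffs 4, 2, 12 → best response Bundled.
Service A against News: payoffs 6, 12, 15 → best response Bundled.
Service A against Bundled: payoffs 9, 10, 3 → best response News.
Service B against Sports: payoffs 9, 2, 20 → best response Bundled.
Service B against News: payoffs 16, 6, 19 → best response Bundled.
Service B against Bundled: payoffs 10, 8, 13 → best response Bundled.
Mutual best responses: (News, Bundled).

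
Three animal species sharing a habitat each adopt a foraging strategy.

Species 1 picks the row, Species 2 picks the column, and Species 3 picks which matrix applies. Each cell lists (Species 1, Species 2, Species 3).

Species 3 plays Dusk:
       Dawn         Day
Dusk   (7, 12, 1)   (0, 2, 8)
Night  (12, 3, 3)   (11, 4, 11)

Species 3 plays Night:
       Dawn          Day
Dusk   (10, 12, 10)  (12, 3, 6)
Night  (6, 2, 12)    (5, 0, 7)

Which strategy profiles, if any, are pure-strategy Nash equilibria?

(Dusk, Dawn, Night), (Night, Day, Dusk)

For each player, find the best response to each opponent profile; mutual best responses are the pure NE.
Species 1 against (Dawn, Dusk): payoffs 7, 12 → best response Night.
Species 1 against (Dawn, Night): payoffs 10, 6 → best response Dusk.
Species 1 against (Day, Dusk): payoffs 0, 11 → best response Night.
Species 1 against (Day, Night): payoffs 12, 5 → best response Dusk.
Species 2 against (Dusk, Dusk): payoffs 12, 2 → best response Dawn.
Species 2 against (Dusk, Night): payoffs 12, 3 → best response Dawn.
Species 2 against (Night, Dusk): payoffs 3, 4 → best response Day.
Species 2 against (Night, Night): payoffs 2, 0 → best response Dawn.
Species 3 against (Dusk, Dawn): payoffs 1, 10 → best response Night.
Species 3 against (Dusk, Day): payoffs 8, 6 → best response Dusk.
Species 3 against (Night, Dawn): payoffs 3, 12 → best response Night.
Species 3 against (Night, Day): payoffs 11, 7 → best response Dusk.
Mutual best responses: (Dusk, Dawn, Night); (Night, Day, Dusk).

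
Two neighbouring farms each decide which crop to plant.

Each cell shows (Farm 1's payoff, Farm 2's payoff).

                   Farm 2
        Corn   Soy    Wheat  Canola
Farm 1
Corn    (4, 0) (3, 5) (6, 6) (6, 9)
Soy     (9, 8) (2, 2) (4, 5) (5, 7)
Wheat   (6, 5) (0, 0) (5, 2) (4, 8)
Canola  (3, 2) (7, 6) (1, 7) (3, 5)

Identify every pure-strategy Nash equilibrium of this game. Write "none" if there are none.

(Corn, Corn): Farm 1 can switch to Soy (4 → 9). Not NE.
(Corn, Soy): Farm 1 can switch to Canola (3 → 7). Not NE.
(Corn, Wheat): Farm 2 can switch to Canola (6 → 9). Not NE.
(Corn, Canola): Farm 1 gets 6, best alternative 5; Farm 2 gets 9, best alternative 6. No profitable deviation — NE.
(Soy, Corn): Farm 1 gets 9, best alternative 6; Farm 2 gets 8, best alternative 7. No profitable deviation — NE.
(Soy, Soy): Farm 1 can switch to Corn (2 → 3). Not NE.
(Soy, Wheat): Farm 1 can switch to Corn (4 → 6). Not NE.
(Soy, Canola): Farm 1 can switch to Corn (5 → 6). Not NE.
(The remaining 8 profiles each have a profitable deviation by the same check.)

The pure Nash equilibria are (Corn, Canola), (Soy, Corn).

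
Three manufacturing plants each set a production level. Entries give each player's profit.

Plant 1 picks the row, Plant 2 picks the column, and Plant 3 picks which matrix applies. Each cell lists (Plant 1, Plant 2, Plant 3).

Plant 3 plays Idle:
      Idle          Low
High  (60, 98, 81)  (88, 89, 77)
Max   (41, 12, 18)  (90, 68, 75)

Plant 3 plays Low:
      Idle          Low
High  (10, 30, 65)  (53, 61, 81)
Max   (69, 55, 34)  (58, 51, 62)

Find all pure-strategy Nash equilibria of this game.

Plant 1 against (Idle, Idle): payoffs 60, 41 → best response High.
Plant 1 against (Idle, Low): payoffs 10, 69 → best response Max.
Plant 1 against (Low, Idle): payoffs 88, 90 → best response Max.
Plant 1 against (Low, Low): payoffs 53, 58 → best response Max.
Plant 2 against (High, Idle): payoffs 98, 89 → best response Idle.
Plant 2 against (High, Low): payoffs 30, 61 → best response Low.
Plant 2 against (Max, Idle): payoffs 12, 68 → best response Low.
Plant 2 against (Max, Low): payoffs 55, 51 → best response Idle.
Plant 3 against (High, Idle): payoffs 81, 65 → best response Idle.
Plant 3 against (High, Low): payoffs 77, 81 → best response Low.
Plant 3 against (Max, Idle): payoffs 18, 34 → best response Low.
Plant 3 against (Max, Low): payoffs 75, 62 → best response Idle.
Mutual best responses: (High, Idle, Idle); (Max, Idle, Low); (Max, Low, Idle).

Pure-strategy Nash equilibria: (High, Idle, Idle) and (Max, Idle, Low) and (Max, Low, Idle)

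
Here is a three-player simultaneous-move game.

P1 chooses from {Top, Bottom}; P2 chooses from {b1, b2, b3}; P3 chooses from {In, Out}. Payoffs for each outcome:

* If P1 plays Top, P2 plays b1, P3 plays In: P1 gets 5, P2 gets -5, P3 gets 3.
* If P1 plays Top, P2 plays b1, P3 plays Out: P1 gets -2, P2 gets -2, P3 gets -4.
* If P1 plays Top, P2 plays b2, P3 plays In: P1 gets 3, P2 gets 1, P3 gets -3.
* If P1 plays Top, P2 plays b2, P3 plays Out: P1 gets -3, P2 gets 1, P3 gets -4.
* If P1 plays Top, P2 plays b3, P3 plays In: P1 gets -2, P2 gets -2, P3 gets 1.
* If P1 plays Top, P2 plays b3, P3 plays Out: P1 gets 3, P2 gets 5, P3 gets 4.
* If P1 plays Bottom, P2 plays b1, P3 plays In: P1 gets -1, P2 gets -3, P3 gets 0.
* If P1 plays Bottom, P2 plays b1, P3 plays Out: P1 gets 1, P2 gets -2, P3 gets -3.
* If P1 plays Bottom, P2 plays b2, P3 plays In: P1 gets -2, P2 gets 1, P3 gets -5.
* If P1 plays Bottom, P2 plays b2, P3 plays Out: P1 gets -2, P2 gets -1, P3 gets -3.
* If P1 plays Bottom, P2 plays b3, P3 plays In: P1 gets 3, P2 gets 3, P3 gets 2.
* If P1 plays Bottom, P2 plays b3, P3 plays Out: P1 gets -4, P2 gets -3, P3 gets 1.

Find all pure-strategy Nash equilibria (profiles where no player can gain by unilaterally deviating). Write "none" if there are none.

P1 against (b1, In): payoffs 5, -1 → best response Top.
P1 against (b1, Out): payoffs -2, 1 → best response Bottom.
P1 against (b2, In): payoffs 3, -2 → best response Top.
P1 against (b2, Out): payoffs -3, -2 → best response Bottom.
P1 against (b3, In): payoffs -2, 3 → best response Bottom.
P1 against (b3, Out): payoffs 3, -4 → best response Top.
P2 against (Top, In): payoffs -5, 1, -2 → best response b2.
P2 against (Top, Out): payoffs -2, 1, 5 → best response b3.
P2 against (Bottom, In): payoffs -3, 1, 3 → best response b3.
P2 against (Bottom, Out): payoffs -2, -1, -3 → best response b2.
P3 against (Top, b1): payoffs 3, -4 → best response In.
P3 against (Top, b2): payoffs -3, -4 → best response In.
P3 against (Top, b3): payoffs 1, 4 → best response Out.
P3 against (Bottom, b1): payoffs 0, -3 → best response In.
P3 against (Bottom, b2): payoffs -5, -3 → best response Out.
P3 against (Bottom, b3): payoffs 2, 1 → best response In.
Mutual best responses: (Top, b2, In); (Top, b3, Out); (Bottom, b2, Out); (Bottom, b3, In).

Pure-strategy Nash equilibria: (Top, b2, In) and (Top, b3, Out) and (Bottom, b2, Out) and (Bottom, b3, In)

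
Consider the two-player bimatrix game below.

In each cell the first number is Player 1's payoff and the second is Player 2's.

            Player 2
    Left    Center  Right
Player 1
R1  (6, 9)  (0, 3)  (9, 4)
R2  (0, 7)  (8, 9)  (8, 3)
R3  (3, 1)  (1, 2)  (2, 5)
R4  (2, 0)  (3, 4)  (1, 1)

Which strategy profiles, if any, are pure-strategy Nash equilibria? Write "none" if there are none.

Check each profile: it is a Nash equilibrium iff no player can strictly gain by switching unilaterally.
(R1, Left): Player 1 gets 6, best alternative 3; Player 2 gets 9, best alternative 4. No profitable deviation — NE.
(R1, Center): Player 1 can switch to R2 (0 → 8). Not NE.
(R1, Right): Player 2 can switch to Left (4 → 9). Not NE.
(R2, Left): Player 1 can switch to R1 (0 → 6). Not NE.
(R2, Center): Player 1 gets 8, best alternative 3; Player 2 gets 9, best alternative 7. No profitable deviation — NE.
(R2, Right): Player 1 can switch to R1 (8 → 9). Not NE.
(R3, Left): Player 1 can switch to R1 (3 → 6). Not NE.
(R3, Center): Player 1 can switch to R2 (1 → 8). Not NE.
(R3, Right): Player 1 can switch to R1 (2 → 9). Not NE.
(R4, Left): Player 1 can switch to R1 (2 → 6). Not NE.
(R4, Center): Player 1 can switch to R2 (3 → 8). Not NE.
(R4, Right): Player 1 can switch to R1 (1 → 9). Not NE.

(R1, Left) and (R2, Center)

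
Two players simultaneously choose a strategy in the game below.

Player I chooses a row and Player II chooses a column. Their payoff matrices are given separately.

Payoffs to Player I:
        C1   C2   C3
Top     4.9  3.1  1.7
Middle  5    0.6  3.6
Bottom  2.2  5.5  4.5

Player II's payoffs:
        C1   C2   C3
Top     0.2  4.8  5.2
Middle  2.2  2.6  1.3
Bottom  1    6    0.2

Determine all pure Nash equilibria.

Pure NE: (Bottom, C2)

Player I against C1: payoffs 4.9, 5, 2.2 → best response Middle.
Player I against C2: payoffs 3.1, 0.6, 5.5 → best response Bottom.
Player I against C3: payoffs 1.7, 3.6, 4.5 → best response Bottom.
Player II against Top: payoffs 0.2, 4.8, 5.2 → best response C3.
Player II against Middle: payoffs 2.2, 2.6, 1.3 → best response C2.
Player II against Bottom: payoffs 1, 6, 0.2 → best response C2.
Mutual best responses: (Bottom, C2).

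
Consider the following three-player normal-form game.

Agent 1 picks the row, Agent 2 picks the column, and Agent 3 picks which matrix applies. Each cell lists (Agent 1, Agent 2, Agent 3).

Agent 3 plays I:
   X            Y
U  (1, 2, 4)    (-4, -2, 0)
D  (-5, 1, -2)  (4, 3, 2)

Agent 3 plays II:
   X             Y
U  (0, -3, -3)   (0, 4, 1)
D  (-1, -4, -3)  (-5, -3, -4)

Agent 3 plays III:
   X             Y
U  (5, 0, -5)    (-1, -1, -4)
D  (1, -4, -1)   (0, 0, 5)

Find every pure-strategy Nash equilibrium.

Agent 1 against (X, I): payoffs 1, -5 → best response U.
Agent 1 against (X, II): payoffs 0, -1 → best response U.
Agent 1 against (X, III): payoffs 5, 1 → best response U.
Agent 1 against (Y, I): payoffs -4, 4 → best response D.
Agent 1 against (Y, II): payoffs 0, -5 → best response U.
Agent 1 against (Y, III): payoffs -1, 0 → best response D.
Agent 2 against (U, I): payoffs 2, -2 → best response X.
Agent 2 against (U, II): payoffs -3, 4 → best response Y.
Agent 2 against (U, III): payoffs 0, -1 → best response X.
Agent 2 against (D, I): payoffs 1, 3 → best response Y.
Agent 2 against (D, II): payoffs -4, -3 → best response Y.
Agent 2 against (D, III): payoffs -4, 0 → best response Y.
Agent 3 against (U, X): payoffs 4, -3, -5 → best response I.
Agent 3 against (U, Y): payoffs 0, 1, -4 → best response II.
Agent 3 against (D, X): payoffs -2, -3, -1 → best response III.
Agent 3 against (D, Y): payoffs 2, -4, 5 → best response III.
Mutual best responses: (U, X, I); (U, Y, II); (D, Y, III).

(U, X, I); (U, Y, II); (D, Y, III)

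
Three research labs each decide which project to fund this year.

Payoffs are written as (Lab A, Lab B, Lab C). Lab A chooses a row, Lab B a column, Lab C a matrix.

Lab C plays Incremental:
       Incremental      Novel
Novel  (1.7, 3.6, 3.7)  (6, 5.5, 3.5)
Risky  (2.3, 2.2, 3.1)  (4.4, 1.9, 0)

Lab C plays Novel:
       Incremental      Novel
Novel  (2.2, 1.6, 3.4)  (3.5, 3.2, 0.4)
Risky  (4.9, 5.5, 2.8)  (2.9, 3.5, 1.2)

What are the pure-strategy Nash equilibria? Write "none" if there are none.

(Novel, Incremental, Incremental): Lab A can switch to Risky (1.7 → 2.3). Not NE.
(Novel, Incremental, Novel): Lab A can switch to Risky (2.2 → 4.9). Not NE.
(Novel, Novel, Incremental): Lab A gets 6, best alternative 4.4; Lab B gets 5.5, best alternative 3.6; Lab C gets 3.5, best alternative 0.4. No profitable deviation — NE.
(Novel, Novel, Novel): Lab C can switch to Incremental (0.4 → 3.5). Not NE.
(Risky, Incremental, Incremental): Lab A gets 2.3, best alternative 1.7; Lab B gets 2.2, best alternative 1.9; Lab C gets 3.1, best alternative 2.8. No profitable deviation — NE.
(Risky, Incremental, Novel): Lab C can switch to Incremental (2.8 → 3.1). Not NE.
(Risky, Novel, Incremental): Lab A can switch to Novel (4.4 → 6). Not NE.
(Risky, Novel, Novel): Lab A can switch to Novel (2.9 → 3.5). Not NE.

(Novel, Novel, Incremental), (Risky, Incremental, Incremental)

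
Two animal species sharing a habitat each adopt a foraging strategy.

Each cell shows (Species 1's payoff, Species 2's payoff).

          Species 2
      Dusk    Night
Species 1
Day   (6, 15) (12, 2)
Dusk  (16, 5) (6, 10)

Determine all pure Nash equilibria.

Mark each player's best response to every combination of opponents' strategies; a profile where every player is best-responding is a pure Nash equilibrium.
Species 1 against Dusk: payoffs 6, 16 → best response Dusk.
Species 1 against Night: payoffs 12, 6 → best response Day.
Species 2 against Day: payoffs 15, 2 → best response Dusk.
Species 2 against Dusk: payoffs 5, 10 → best response Night.
No profile is a mutual best response for all players.

This game has no pure Nash equilibrium.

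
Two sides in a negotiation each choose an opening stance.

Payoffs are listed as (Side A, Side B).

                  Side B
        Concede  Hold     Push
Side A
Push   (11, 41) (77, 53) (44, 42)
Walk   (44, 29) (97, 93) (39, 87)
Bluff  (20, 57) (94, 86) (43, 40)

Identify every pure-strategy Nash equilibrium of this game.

For each player, find the best response to each opponent profile; mutual best responses are the pure NE.
Side A against Concede: payoffs 11, 44, 20 → best response Walk.
Side A against Hold: payoffs 77, 97, 94 → best response Walk.
Side A against Push: payoffs 44, 39, 43 → best response Push.
Side B against Push: payoffs 41, 53, 42 → best response Hold.
Side B against Walk: payoffs 29, 93, 87 → best response Hold.
Side B against Bluff: payoffs 57, 86, 40 → best response Hold.
Mutual best responses: (Walk, Hold).

Pure NE: (Walk, Hold)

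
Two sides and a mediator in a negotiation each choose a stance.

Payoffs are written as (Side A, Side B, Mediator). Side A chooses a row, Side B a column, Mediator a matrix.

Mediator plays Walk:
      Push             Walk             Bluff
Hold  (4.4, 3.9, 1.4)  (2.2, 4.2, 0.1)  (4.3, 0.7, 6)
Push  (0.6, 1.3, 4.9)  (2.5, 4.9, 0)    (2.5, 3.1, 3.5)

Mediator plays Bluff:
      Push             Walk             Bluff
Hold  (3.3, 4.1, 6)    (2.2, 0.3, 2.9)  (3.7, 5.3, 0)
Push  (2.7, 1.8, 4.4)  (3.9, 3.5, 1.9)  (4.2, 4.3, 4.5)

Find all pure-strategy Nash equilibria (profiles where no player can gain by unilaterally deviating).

For each player, find the best response to each opponent profile; mutual best responses are the pure NE.
Side A against (Push, Walk): payoffs 4.4, 0.6 → best response Hold.
Side A against (Push, Bluff): payoffs 3.3, 2.7 → best response Hold.
Side A against (Walk, Walk): payoffs 2.2, 2.5 → best response Push.
Side A against (Walk, Bluff): payoffs 2.2, 3.9 → best response Push.
Side A against (Bluff, Walk): payoffs 4.3, 2.5 → best response Hold.
Side A against (Bluff, Bluff): payoffs 3.7, 4.2 → best response Push.
Side B against (Hold, Walk): payoffs 3.9, 4.2, 0.7 → best response Walk.
Side B against (Hold, Bluff): payoffs 4.1, 0.3, 5.3 → best response Bluff.
Side B against (Push, Walk): payoffs 1.3, 4.9, 3.1 → best response Walk.
Side B against (Push, Bluff): payoffs 1.8, 3.5, 4.3 → best response Bluff.
Mediator against (Hold, Push): payoffs 1.4, 6 → best response Bluff.
Mediator against (Hold, Walk): payoffs 0.1, 2.9 → best response Bluff.
Mediator against (Hold, Bluff): payoffs 6, 0 → best response Walk.
Mediator against (Push, Push): payoffs 4.9, 4.4 → best response Walk.
Mediator against (Push, Walk): payoffs 0, 1.9 → best response Bluff.
Mediator against (Push, Bluff): payoffs 3.5, 4.5 → best response Bluff.
Mutual best responses: (Push, Bluff, Bluff).

The unique pure-strategy Nash equilibrium is (Push, Bluff, Bluff).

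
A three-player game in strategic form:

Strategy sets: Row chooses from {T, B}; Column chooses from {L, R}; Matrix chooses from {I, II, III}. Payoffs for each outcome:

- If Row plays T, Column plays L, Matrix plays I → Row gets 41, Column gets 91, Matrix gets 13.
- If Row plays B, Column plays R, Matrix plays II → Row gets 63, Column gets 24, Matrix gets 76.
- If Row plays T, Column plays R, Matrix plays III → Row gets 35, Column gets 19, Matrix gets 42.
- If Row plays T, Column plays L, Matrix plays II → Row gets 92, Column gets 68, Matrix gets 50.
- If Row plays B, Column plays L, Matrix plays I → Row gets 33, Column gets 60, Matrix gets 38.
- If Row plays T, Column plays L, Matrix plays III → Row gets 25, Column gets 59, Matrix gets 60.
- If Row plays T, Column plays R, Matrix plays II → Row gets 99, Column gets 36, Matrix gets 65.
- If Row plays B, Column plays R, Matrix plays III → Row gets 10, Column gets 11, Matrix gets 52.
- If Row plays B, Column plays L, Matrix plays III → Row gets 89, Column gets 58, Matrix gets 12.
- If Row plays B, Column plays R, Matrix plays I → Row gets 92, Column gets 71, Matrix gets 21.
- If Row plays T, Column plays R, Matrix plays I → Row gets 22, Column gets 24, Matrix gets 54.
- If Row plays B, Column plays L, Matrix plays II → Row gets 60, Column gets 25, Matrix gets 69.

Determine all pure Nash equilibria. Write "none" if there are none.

There is no pure-strategy Nash equilibrium.

Row against (L, I): payoffs 41, 33 → best response T.
Row against (L, II): payoffs 92, 60 → best response T.
Row against (L, III): payoffs 25, 89 → best response B.
Row against (R, I): payoffs 22, 92 → best response B.
Row against (R, II): payoffs 99, 63 → best response T.
Row against (R, III): payoffs 35, 10 → best response T.
Column against (T, I): payoffs 91, 24 → best response L.
Column against (T, II): payoffs 68, 36 → best response L.
Column against (T, III): payoffs 59, 19 → best response L.
Column against (B, I): payoffs 60, 71 → best response R.
Column against (B, II): payoffs 25, 24 → best response L.
Column against (B, III): payoffs 58, 11 → best response L.
Matrix against (T, L): payoffs 13, 50, 60 → best response III.
Matrix against (T, R): payoffs 54, 65, 42 → best response II.
Matrix against (B, L): payoffs 38, 69, 12 → best response II.
Matrix against (B, R): payoffs 21, 76, 52 → best response II.
No profile is a mutual best response for all players.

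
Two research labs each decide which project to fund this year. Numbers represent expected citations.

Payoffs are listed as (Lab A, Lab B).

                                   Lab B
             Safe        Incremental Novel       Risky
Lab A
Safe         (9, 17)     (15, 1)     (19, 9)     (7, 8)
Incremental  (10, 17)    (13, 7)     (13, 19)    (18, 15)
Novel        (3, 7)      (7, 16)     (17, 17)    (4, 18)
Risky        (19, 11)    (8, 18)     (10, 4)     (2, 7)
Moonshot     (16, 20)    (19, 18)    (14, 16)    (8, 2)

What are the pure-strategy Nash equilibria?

There is no pure-strategy Nash equilibrium.

Lab A against Safe: payoffs 9, 10, 3, 19, 16 → best response Risky.
Lab A against Incremental: payoffs 15, 13, 7, 8, 19 → best response Moonshot.
Lab A against Novel: payoffs 19, 13, 17, 10, 14 → best response Safe.
Lab A against Risky: payoffs 7, 18, 4, 2, 8 → best response Incremental.
Lab B against Safe: payoffs 17, 1, 9, 8 → best response Safe.
Lab B against Incremental: payoffs 17, 7, 19, 15 → best response Novel.
Lab B against Novel: payoffs 7, 16, 17, 18 → best response Risky.
Lab B against Risky: payoffs 11, 18, 4, 7 → best response Incremental.
Lab B against Moonshot: payoffs 20, 18, 16, 2 → best response Safe.
No profile is a mutual best response for all players.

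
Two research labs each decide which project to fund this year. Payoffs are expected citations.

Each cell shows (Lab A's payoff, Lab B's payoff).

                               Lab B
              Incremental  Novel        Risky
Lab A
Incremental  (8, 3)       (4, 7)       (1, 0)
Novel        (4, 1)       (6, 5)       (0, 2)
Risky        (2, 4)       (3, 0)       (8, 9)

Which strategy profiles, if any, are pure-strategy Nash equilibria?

(Novel, Novel), (Risky, Risky)

Check each profile: it is a Nash equilibrium iff no player can strictly gain by switching unilaterally.
(Incremental, Incremental): Lab B can switch to Novel (3 → 7). Not NE.
(Incremental, Novel): Lab A can switch to Novel (4 → 6). Not NE.
(Incremental, Risky): Lab A can switch to Risky (1 → 8). Not NE.
(Novel, Incremental): Lab A can switch to Incremental (4 → 8). Not NE.
(Novel, Novel): Lab A gets 6, best alternative 4; Lab B gets 5, best alternative 2. No profitable deviation — NE.
(Novel, Risky): Lab A can switch to Incremental (0 → 1). Not NE.
(Risky, Incremental): Lab A can switch to Incremental (2 → 8). Not NE.
(Risky, Risky): Lab A gets 8, best alternative 1; Lab B gets 9, best alternative 4. No profitable deviation — NE.
(The remaining 1 profile has a profitable deviation by the same check.)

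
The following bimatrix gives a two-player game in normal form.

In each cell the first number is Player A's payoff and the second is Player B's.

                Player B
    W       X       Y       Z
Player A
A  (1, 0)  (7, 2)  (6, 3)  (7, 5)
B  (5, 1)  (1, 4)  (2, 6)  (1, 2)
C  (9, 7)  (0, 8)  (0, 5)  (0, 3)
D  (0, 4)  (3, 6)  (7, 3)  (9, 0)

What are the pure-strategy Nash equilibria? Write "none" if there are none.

No pure-strategy Nash equilibrium.

(A, W): Player A can switch to B (1 → 5). Not NE.
(A, X): Player B can switch to Y (2 → 3). Not NE.
(A, Y): Player A can switch to D (6 → 7). Not NE.
(A, Z): Player A can switch to D (7 → 9). Not NE.
(B, W): Player A can switch to C (5 → 9). Not NE.
(B, X): Player A can switch to A (1 → 7). Not NE.
(B, Y): Player A can switch to A (2 → 6). Not NE.
(B, Z): Player A can switch to A (1 → 7). Not NE.
(The remaining 8 profiles each have a profitable deviation by the same check.)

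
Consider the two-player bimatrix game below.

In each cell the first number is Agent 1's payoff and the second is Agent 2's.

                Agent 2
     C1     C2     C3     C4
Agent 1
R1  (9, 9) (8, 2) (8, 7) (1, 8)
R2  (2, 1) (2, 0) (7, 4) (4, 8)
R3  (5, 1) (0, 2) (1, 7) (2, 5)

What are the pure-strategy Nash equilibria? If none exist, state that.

(R1, C1), (R2, C4)

Check each profile: it is a Nash equilibrium iff no player can strictly gain by switching unilaterally.
(R1, C1): Agent 1 gets 9, best alternative 5; Agent 2 gets 9, best alternative 8. No profitable deviation — NE.
(R1, C2): Agent 2 can switch to C1 (2 → 9). Not NE.
(R1, C3): Agent 2 can switch to C1 (7 → 9). Not NE.
(R1, C4): Agent 1 can switch to R2 (1 → 4). Not NE.
(R2, C1): Agent 1 can switch to R1 (2 → 9). Not NE.
(R2, C2): Agent 1 can switch to R1 (2 → 8). Not NE.
(R2, C3): Agent 1 can switch to R1 (7 → 8). Not NE.
(R2, C4): Agent 1 gets 4, best alternative 2; Agent 2 gets 8, best alternative 4. No profitable deviation — NE.
(The remaining 4 profiles each have a profitable deviation by the same check.)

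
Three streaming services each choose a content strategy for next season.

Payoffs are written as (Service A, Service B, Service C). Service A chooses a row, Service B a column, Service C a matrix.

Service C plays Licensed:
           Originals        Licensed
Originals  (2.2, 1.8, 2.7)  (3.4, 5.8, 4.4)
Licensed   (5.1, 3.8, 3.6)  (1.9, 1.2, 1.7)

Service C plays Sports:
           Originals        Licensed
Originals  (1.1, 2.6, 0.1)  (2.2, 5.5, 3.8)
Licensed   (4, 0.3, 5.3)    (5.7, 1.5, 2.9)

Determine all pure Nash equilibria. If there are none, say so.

(Originals, Originals, Licensed): Service A can switch to Licensed (2.2 → 5.1). Not NE.
(Originals, Originals, Sports): Service A can switch to Licensed (1.1 → 4). Not NE.
(Originals, Licensed, Licensed): Service A gets 3.4, best alternative 1.9; Service B gets 5.8, best alternative 1.8; Service C gets 4.4, best alternative 3.8. No profitable deviation — NE.
(Originals, Licensed, Sports): Service A can switch to Licensed (2.2 → 5.7). Not NE.
(Licensed, Originals, Licensed): Service C can switch to Sports (3.6 → 5.3). Not NE.
(Licensed, Originals, Sports): Service B can switch to Licensed (0.3 → 1.5). Not NE.
(Licensed, Licensed, Licensed): Service A can switch to Originals (1.9 → 3.4). Not NE.
(Licensed, Licensed, Sports): Service A gets 5.7, best alternative 2.2; Service B gets 1.5, best alternative 0.3; Service C gets 2.9, best alternative 1.7. No profitable deviation — NE.

(Originals, Licensed, Licensed), (Licensed, Licensed, Sports)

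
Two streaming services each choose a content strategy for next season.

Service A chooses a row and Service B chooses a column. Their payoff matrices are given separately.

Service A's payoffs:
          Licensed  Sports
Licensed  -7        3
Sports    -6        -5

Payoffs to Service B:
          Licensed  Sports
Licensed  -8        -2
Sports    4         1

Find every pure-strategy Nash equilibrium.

(Licensed, Licensed): Service A can switch to Sports (-7 → -6). Not NE.
(Licensed, Sports): Service A gets 3, best alternative -5; Service B gets -2, best alternative -8. No profitable deviation — NE.
(Sports, Licensed): Service A gets -6, best alternative -7; Service B gets 4, best alternative 1. No profitable deviation — NE.
(Sports, Sports): Service A can switch to Licensed (-5 → 3). Not NE.

(Licensed, Sports) and (Sports, Licensed)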